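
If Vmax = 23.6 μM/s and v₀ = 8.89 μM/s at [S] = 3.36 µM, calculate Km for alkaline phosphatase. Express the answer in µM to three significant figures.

5.56 µM

From v = Vmax[S]/(Km+[S]), Km = [S](Vmax − v)/v.
Km = 3.36 × (23.6 − 8.89) / 8.89 = 49.43/8.89 = 5.56 µM.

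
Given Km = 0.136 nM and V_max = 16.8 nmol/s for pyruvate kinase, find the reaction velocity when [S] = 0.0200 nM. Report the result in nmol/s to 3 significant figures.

[S]/(Km+[S]) = 0.0200/0.1560 = 0.1282, the fractional saturation.
v = 0.1282 × Vmax = 0.1282 × 16.8 = 2.15 nmol/s.

2.15 nmol/s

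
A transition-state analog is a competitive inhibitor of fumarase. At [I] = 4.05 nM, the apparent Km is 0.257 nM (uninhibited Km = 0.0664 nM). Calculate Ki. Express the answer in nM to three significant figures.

Competitive: Km,app = α·Km with α = 1 + [I]/Ki.
α = Km,app/Km = 0.257/0.0664 = 3.870.
Since α = 1 + [I]/Ki, [I]/Ki = 3.870 − 1 = 2.870 and Ki = 4.05/2.870 = 1.41 nM.

1.41 nM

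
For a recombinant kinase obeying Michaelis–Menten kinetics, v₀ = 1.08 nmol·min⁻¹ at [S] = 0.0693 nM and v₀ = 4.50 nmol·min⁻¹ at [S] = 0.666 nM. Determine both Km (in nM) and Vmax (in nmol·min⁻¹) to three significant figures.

Km = 0.387 nM; Vmax = 7.12 nmol·min⁻¹

In reciprocal form, 1/v = (Km/Vmax)·(1/[S]) + 1/Vmax. The two points give (1/[S], 1/v) = (14.43, 0.9259) and (1.502, 0.2222).
Slope = (0.9259 − 0.2222)/(14.43 − 1.502) = 0.05443; intercept = 0.9259 − 0.05443×14.43 = 0.1405.
Vmax = 1/intercept = 7.12 nmol·min⁻¹; Km = slope × Vmax = 0.05443 × 7.12 = 0.387 nM.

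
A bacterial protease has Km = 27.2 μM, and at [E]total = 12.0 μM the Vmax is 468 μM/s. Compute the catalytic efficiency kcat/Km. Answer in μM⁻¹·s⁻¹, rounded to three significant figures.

1.43 μM⁻¹·s⁻¹

kcat = Vmax/[E]total = 468/12.0 = 39.0 s⁻¹.
kcat/Km = 39.0/27.2 = 1.43 μM⁻¹·s⁻¹.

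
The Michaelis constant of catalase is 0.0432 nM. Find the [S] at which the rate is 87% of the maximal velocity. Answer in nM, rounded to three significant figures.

v/Vmax = [S]/(Km+[S]) = 0.87, so [S] = Km·0.87/(1 − 0.87) = 0.0432 × 6.692.
[S] = 0.289 nM.

0.289 nM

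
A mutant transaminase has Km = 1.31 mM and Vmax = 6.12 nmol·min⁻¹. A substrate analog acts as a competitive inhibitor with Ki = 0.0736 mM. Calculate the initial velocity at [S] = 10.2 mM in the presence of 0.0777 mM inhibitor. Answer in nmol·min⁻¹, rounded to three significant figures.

α = 1 + [I]/Ki = 1 + 0.0777/0.0736 = 2.056.
For a competitive inhibitor, Vmax is unchanged and the apparent Km becomes α·Km: Km,app = 2.69 mM, Vmax,app = 6.12 nmol·min⁻¹.
v = Vmax,app·[S]/(Km,app + [S]) = 6.12 × 10.2/(2.69 + 10.2) = 4.84 nmol·min⁻¹.

4.84 nmol·min⁻¹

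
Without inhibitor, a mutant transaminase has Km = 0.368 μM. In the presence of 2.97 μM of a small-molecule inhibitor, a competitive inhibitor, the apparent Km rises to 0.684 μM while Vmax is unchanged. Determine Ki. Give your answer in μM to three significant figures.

Competitive: Km,app = α·Km with α = 1 + [I]/Ki.
α = Km,app/Km = 0.684/0.368 = 1.859.
Since α = 1 + [I]/Ki, [I]/Ki = 1.859 − 1 = 0.8587 and Ki = 2.97/0.8587 = 3.46 μM.

3.46 μM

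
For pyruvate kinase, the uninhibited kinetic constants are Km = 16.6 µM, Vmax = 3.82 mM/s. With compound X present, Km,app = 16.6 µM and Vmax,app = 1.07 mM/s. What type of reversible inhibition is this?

Vmax decreases (3.82 → 1.07 mM/s) while Km is unchanged — pure noncompetitive inhibition.

noncompetitive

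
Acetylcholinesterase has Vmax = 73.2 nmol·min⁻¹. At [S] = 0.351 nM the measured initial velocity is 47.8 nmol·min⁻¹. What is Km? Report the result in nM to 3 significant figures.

From v = Vmax[S]/(Km+[S]), Km = [S](Vmax − v)/v.
Km = 0.351 × (73.2 − 47.8) / 47.8 = 8.915/47.8 = 0.187 nM.

0.187 nM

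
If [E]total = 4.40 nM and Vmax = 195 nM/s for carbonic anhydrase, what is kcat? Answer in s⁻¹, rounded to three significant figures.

kcat = Vmax/[E]total = 195 nM/s / 4.40 nM = 44.3 s⁻¹.

44.3 s⁻¹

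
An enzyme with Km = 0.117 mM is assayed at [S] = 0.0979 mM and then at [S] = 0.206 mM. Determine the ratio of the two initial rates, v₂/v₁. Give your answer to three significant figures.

Since Vmax cancels, v₂/v₁ = [S]₂(Km+[S]₁) / [S]₁(Km+[S]₂).
= 0.206×(0.117+0.0979) / (0.0979×(0.117+0.206)) = 0.04427/0.03162 = 1.40.

1.40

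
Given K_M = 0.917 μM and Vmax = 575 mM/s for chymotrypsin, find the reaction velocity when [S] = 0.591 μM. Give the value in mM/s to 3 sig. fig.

[S]/(Km+[S]) = 0.591/1.508 = 0.3919, the fractional saturation.
v = 0.3919 × Vmax = 0.3919 × 575 = 225 mM/s.

225 mM/s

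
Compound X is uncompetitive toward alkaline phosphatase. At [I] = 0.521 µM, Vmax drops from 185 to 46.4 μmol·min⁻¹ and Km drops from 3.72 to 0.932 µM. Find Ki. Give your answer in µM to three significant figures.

Uncompetitive: Vmax,app = Vmax/α (and Km,app = Km/α) with α = 1 + [I]/Ki.
α = Vmax/Vmax,app = 185/46.4 = 3.987.
Ki = [I]/(α − 1) = 0.521/2.987 = 0.174 µM.

0.174 µM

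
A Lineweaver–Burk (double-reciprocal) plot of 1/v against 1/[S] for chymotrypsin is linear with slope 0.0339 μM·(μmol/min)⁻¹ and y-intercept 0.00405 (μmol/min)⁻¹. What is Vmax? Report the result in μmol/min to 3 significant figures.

The y-intercept of a Lineweaver–Burk plot equals 1/Vmax, so Vmax = 1/0.00405 = 247 μmol/min.

247 μmol/min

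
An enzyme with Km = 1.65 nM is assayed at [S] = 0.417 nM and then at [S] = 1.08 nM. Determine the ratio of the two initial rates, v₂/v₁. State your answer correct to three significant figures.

The fractional saturations are [S]/(Km+[S]) = 0.417/2.067 = 0.2017 and 1.08/2.730 = 0.3956.
v₂/v₁ is just their ratio: 0.3956/0.2017 = 1.96.

1.96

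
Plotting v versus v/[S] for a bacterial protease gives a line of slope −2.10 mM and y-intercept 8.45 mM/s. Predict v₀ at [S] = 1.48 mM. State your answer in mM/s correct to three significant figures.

In the Eadie–Hofstee form v = Vmax − Km·(v/[S]), the slope is −Km and the intercept is Vmax, so Km = 2.10 mM and Vmax = 8.45 mM/s.
v = 8.45 × 1.48/(2.10 + 1.48) = 3.49 mM/s.

3.49 mM/s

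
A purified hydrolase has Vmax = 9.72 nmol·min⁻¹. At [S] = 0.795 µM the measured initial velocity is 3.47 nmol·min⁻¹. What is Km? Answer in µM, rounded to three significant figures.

v/Vmax = 3.47/9.72 = 0.3570 = [S]/(Km+[S]).
So Km + [S] = [S]/0.3570 = 2.227 µM, giving Km = 2.227 − 0.795 = 1.43 µM.

1.43 µM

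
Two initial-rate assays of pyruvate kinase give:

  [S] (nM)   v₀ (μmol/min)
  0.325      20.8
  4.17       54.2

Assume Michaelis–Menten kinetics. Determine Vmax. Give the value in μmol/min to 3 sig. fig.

62.7 μmol/min

From v = Vmax[S]/(Km+[S]), each point gives Vmax = v(Km+[S])/[S].
Equating: 20.8(Km+0.325)/0.325 = 54.2(Km+4.17)/4.17.
64.00·Km + 20.8 = 13.00·Km + 54.2, so (64.00 − 13.00)·Km = 54.2 − 20.8.
Km = 33.40/51.00 = 0.655 nM; then Vmax = 20.8(0.655+0.325)/0.325 = 62.7 μmol/min.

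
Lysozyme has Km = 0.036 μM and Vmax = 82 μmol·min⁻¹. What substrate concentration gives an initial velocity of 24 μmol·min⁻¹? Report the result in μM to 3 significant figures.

The required fractional saturation is v/Vmax = 24/82 = 0.2927.
Then [S]/(Km+[S]) = 0.2927 ⇒ [S] = 0.036 × 0.2927/(1 − 0.2927) = 0.0149 μM.

0.0149 μM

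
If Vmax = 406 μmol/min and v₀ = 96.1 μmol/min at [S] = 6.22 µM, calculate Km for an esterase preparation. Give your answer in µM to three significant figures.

From v = Vmax[S]/(Km+[S]), Km = [S](Vmax − v)/v.
Km = 6.22 × (406 − 96.1) / 96.1 = 1928/96.1 = 20.1 µM.

20.1 µM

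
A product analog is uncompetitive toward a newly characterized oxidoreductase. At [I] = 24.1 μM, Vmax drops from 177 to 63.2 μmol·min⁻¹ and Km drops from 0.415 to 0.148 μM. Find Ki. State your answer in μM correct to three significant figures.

Uncompetitive: Vmax,app = Vmax/α (and Km,app = Km/α) with α = 1 + [I]/Ki.
α = Vmax/Vmax,app = 177/63.2 = 2.801.
Since α = 1 + [I]/Ki, [I]/Ki = 2.801 − 1 = 1.801 and Ki = 24.1/1.801 = 13.4 μM.

13.4 μM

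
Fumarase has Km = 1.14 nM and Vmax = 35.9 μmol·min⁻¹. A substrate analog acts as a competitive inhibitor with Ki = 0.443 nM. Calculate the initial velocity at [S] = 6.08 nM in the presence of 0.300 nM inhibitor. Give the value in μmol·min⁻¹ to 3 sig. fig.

27.3 μmol·min⁻¹

With α = 1 + [I]/Ki = 1 + 0.300/0.443 = 1.677, the competitive rate law is v = Vmax[S] / (αKm + [S]).
v = 35.9×6.08 / (1.677×1.14 + 6.08) = 218.3/7.992 = 27.3 μmol·min⁻¹.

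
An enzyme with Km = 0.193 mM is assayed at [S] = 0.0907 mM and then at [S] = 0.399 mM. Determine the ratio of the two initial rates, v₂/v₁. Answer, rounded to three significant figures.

The fractional saturations are [S]/(Km+[S]) = 0.0907/0.2837 = 0.3197 and 0.399/0.5920 = 0.6740.
v₂/v₁ is just their ratio: 0.6740/0.3197 = 2.11.

2.11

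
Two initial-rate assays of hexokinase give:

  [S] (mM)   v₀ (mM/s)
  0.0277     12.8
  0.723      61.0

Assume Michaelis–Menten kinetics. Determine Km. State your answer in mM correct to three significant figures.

In reciprocal form, 1/v = (Km/Vmax)·(1/[S]) + 1/Vmax. The two points give (1/[S], 1/v) = (36.10, 0.07812) and (1.383, 0.01639).
Slope = (0.07812 − 0.01639)/(36.10 − 1.383) = 0.001778; intercept = 0.07812 − 0.001778×36.10 = 0.01393.
Vmax = 1/intercept = 71.8 mM/s; Km = slope × Vmax = 0.001778 × 71.8 = 0.128 mM.

0.128 mM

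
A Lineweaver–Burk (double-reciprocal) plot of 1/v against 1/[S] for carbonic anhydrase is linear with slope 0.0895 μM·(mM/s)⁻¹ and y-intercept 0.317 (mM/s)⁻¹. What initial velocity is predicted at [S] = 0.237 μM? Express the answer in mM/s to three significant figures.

1.44 mM/s

The y-intercept is 1/Vmax, so Vmax = 1/0.317 = 3.15 mM/s.
The slope is Km/Vmax, so Km = 0.0895 × 3.15 = 0.282 μM.
Then v = 3.15 × 0.237/(0.282 + 0.237) = 1.44 mM/s.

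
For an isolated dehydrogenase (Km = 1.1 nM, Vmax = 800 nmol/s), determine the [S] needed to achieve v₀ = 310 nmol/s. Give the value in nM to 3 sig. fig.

0.696 nM

The required fractional saturation is v/Vmax = 310/800 = 0.3875.
Then [S]/(Km+[S]) = 0.3875 ⇒ [S] = 1.1 × 0.3875/(1 − 0.3875) = 0.696 nM.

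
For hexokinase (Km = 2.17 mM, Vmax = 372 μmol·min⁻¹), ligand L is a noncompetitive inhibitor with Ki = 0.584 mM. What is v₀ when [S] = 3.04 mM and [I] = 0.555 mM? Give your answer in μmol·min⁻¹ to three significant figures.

111 μmol·min⁻¹

With α = 1 + [I]/Ki = 1 + 0.555/0.584 = 1.950, the noncompetitive rate law is v = (Vmax/α)·[S] / (Km + [S]).
v = (372/1.950)×3.04 / (2.17 + 3.04) = 579.8/5.210 = 111 μmol·min⁻¹.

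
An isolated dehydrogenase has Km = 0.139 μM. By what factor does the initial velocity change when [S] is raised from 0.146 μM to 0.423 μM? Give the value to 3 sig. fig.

Since Vmax cancels, v₂/v₁ = [S]₂(Km+[S]₁) / [S]₁(Km+[S]₂).
= 0.423×(0.139+0.146) / (0.146×(0.139+0.423)) = 0.1206/0.08205 = 1.47.

1.47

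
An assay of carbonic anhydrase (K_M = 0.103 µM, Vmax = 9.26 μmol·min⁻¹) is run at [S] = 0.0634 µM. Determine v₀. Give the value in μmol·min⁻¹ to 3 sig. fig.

v = Vmax·[S]/(Km + [S]) = 9.26 × 0.0634 / (0.103 + 0.0634)
  = 0.5871 / 0.1664 = 3.53 μmol·min⁻¹.

3.53 μmol·min⁻¹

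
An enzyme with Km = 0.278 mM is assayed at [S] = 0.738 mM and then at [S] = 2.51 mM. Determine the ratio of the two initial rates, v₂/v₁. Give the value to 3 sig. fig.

Since Vmax cancels, v₂/v₁ = [S]₂(Km+[S]₁) / [S]₁(Km+[S]₂).
= 2.51×(0.278+0.738) / (0.738×(0.278+2.51)) = 2.550/2.058 = 1.24.

1.24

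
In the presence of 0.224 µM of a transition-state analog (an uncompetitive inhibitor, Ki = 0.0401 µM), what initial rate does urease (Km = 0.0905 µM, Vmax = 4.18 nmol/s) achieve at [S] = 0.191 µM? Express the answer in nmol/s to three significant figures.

With α = 1 + [I]/Ki = 1 + 0.224/0.0401 = 6.586, the uncompetitive rate law is v = (Vmax/α)·[S] / (Km/α + [S]).
v = (4.18/6.586)×0.191 / (0.0905/6.586 + 0.191) = 0.1212/0.2047 = 0.592 nmol/s.

0.592 nmol/s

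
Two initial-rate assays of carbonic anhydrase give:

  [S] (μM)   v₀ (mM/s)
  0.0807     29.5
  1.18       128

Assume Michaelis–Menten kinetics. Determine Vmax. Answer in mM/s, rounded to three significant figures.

170 mM/s

In reciprocal form, 1/v = (Km/Vmax)·(1/[S]) + 1/Vmax. The two points give (1/[S], 1/v) = (12.39, 0.03390) and (0.8475, 0.007812).
Slope = (0.03390 − 0.007812)/(12.39 − 0.8475) = 0.002260; intercept = 0.03390 − 0.002260×12.39 = 0.005898.
Vmax = 1/intercept = 170 mM/s; Km = slope × Vmax = 0.002260 × 170 = 0.383 μM.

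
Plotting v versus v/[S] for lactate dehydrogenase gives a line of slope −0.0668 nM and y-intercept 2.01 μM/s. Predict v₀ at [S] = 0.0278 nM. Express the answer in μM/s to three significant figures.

In the Eadie–Hofstee form v = Vmax − Km·(v/[S]), the slope is −Km and the intercept is Vmax, so Km = 0.0668 nM and Vmax = 2.01 μM/s.
v = 2.01 × 0.0278/(0.0668 + 0.0278) = 0.591 μM/s.

0.591 μM/s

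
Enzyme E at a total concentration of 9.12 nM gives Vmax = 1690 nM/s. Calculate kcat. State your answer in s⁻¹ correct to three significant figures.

kcat = Vmax/[E]total = 1690 nM/s / 9.12 nM = 185 s⁻¹.

185 s⁻¹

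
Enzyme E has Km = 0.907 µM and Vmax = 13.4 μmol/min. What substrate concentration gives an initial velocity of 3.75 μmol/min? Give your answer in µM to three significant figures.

The required fractional saturation is v/Vmax = 3.75/13.4 = 0.2799.
Then [S]/(Km+[S]) = 0.2799 ⇒ [S] = 0.907 × 0.2799/(1 − 0.2799) = 0.352 µM.

0.352 µM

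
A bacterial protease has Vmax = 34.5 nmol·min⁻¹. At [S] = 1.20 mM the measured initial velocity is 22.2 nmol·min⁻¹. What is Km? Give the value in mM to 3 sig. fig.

From v = Vmax[S]/(Km+[S]), Km = [S](Vmax − v)/v.
Km = 1.20 × (34.5 − 22.2) / 22.2 = 14.76/22.2 = 0.665 mM.

0.665 mM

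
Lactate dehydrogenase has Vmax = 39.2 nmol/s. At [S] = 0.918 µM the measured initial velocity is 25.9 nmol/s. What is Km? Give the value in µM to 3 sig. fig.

v/Vmax = 25.9/39.2 = 0.6607 = [S]/(Km+[S]).
So Km + [S] = [S]/0.6607 = 1.389 µM, giving Km = 1.389 − 0.918 = 0.471 µM.

0.471 µM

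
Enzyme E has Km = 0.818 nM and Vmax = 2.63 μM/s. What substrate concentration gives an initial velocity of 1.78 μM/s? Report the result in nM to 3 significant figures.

Rearranging v = Vmax[S]/(Km+[S]) gives [S] = Km·v/(Vmax − v).
[S] = 0.818 × 1.78 / (2.63 − 1.78) = 1.456/0.8500 = 1.71 nM.

1.71 nM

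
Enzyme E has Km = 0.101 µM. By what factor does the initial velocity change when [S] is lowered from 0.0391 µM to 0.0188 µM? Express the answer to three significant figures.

0.562

The fractional saturations are [S]/(Km+[S]) = 0.0391/0.1401 = 0.2791 and 0.0188/0.1198 = 0.1569.
v₂/v₁ is just their ratio: 0.1569/0.2791 = 0.562.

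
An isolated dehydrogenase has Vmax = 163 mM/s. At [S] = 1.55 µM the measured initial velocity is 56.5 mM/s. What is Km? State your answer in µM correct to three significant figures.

2.92 µM

v/Vmax = 56.5/163 = 0.3466 = [S]/(Km+[S]).
So Km + [S] = [S]/0.3466 = 4.472 µM, giving Km = 4.472 − 1.55 = 2.92 µM.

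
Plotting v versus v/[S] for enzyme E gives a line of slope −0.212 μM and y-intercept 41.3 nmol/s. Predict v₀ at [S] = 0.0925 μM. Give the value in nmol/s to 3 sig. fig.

12.5 nmol/s

In the Eadie–Hofstee form v = Vmax − Km·(v/[S]), the slope is −Km and the intercept is Vmax, so Km = 0.212 μM and Vmax = 41.3 nmol/s.
v = 41.3 × 0.0925/(0.212 + 0.0925) = 12.5 nmol/s.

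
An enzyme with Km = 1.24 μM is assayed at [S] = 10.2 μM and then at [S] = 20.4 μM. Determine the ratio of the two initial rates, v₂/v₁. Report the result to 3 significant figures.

The fractional saturations are [S]/(Km+[S]) = 10.2/11.44 = 0.8916 and 20.4/21.64 = 0.9427.
v₂/v₁ is just their ratio: 0.9427/0.8916 = 1.06.

1.06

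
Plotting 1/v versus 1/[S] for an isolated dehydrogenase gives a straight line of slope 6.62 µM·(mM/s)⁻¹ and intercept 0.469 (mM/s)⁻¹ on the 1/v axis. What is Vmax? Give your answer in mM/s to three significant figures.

2.13 mM/s

The y-intercept of a Lineweaver–Burk plot equals 1/Vmax, so Vmax = 1/0.469 = 2.13 mM/s.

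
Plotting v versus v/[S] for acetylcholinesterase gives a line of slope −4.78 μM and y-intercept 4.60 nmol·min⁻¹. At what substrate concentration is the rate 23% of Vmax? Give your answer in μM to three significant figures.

The Eadie–Hofstee slope gives Km = 4.78 μM (slope = −Km).
v/Vmax = [S]/(Km+[S]) = 0.23 ⇒ [S] = Km·0.23/(1−0.23) = 4.78 × 0.2987 = 1.43 μM.

1.43 μM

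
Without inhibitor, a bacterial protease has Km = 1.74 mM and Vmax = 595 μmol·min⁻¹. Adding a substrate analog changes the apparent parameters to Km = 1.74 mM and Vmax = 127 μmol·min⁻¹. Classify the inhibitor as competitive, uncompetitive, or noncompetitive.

Vmax decreases (595 → 127 μmol·min⁻¹) while Km is unchanged — pure noncompetitive inhibition.

noncompetitive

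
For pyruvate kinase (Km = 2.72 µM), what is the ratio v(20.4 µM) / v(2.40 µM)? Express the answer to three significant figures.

1.88

The fractional saturations are [S]/(Km+[S]) = 2.40/5.120 = 0.4688 and 20.4/23.12 = 0.8824.
v₂/v₁ is just their ratio: 0.8824/0.4688 = 1.88.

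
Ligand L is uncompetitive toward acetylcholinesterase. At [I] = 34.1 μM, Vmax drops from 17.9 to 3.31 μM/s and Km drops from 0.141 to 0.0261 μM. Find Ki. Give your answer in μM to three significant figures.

7.74 μM

Uncompetitive: Vmax,app = Vmax/α (and Km,app = Km/α) with α = 1 + [I]/Ki.
α = Vmax/Vmax,app = 17.9/3.31 = 5.408.
Ki = [I]/(α − 1) = 34.1/4.408 = 7.74 μM.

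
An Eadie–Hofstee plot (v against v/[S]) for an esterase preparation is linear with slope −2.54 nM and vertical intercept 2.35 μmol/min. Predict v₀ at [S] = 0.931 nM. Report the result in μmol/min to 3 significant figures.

In the Eadie–Hofstee form v = Vmax − Km·(v/[S]), the slope is −Km and the intercept is Vmax, so Km = 2.54 nM and Vmax = 2.35 μmol/min.
v = 2.35 × 0.931/(2.54 + 0.931) = 0.630 μmol/min.

0.630 μmol/min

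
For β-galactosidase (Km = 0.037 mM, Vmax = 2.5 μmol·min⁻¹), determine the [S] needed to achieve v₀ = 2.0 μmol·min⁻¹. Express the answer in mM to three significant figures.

0.148 mM

The required fractional saturation is v/Vmax = 2.0/2.5 = 0.8000.
Then [S]/(Km+[S]) = 0.8000 ⇒ [S] = 0.037 × 0.8000/(1 − 0.8000) = 0.148 mM.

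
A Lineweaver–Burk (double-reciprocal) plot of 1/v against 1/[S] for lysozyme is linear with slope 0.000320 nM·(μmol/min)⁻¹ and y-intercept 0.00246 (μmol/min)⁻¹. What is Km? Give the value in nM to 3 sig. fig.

0.130 nM

y-intercept = 1/Vmax ⇒ Vmax = 407 μmol/min; slope = Km/Vmax ⇒ Km = slope × Vmax.
Km = 0.000320 × 407 = 0.130 nM.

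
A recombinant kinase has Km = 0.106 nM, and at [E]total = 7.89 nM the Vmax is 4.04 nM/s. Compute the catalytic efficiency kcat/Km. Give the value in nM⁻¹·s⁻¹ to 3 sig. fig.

kcat = Vmax/[E]total = 4.04/7.89 = 0.512 s⁻¹.
kcat/Km = 0.512/0.106 = 4.83 nM⁻¹·s⁻¹.

4.83 nM⁻¹·s⁻¹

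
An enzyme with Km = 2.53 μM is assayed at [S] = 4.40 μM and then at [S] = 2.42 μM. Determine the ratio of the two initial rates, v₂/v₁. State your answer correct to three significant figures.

0.770

The fractional saturations are [S]/(Km+[S]) = 4.40/6.930 = 0.6349 and 2.42/4.950 = 0.4889.
v₂/v₁ is just their ratio: 0.4889/0.6349 = 0.770.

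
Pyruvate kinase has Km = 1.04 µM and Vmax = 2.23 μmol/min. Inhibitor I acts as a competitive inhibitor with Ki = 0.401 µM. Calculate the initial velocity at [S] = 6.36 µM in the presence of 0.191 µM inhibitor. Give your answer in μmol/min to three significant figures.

1.80 μmol/min

α = 1 + [I]/Ki = 1 + 0.191/0.401 = 1.476.
For a competitive inhibitor, Vmax is unchanged and the apparent Km becomes α·Km: Km,app = 1.54 µM, Vmax,app = 2.23 μmol/min.
v = Vmax,app·[S]/(Km,app + [S]) = 2.23 × 6.36/(1.54 + 6.36) = 1.80 μmol/min.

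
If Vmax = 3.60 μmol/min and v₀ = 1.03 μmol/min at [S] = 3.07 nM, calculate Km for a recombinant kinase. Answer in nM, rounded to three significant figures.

7.66 nM

v/Vmax = 1.03/3.60 = 0.2861 = [S]/(Km+[S]).
So Km + [S] = [S]/0.2861 = 10.73 nM, giving Km = 10.73 − 3.07 = 7.66 nM.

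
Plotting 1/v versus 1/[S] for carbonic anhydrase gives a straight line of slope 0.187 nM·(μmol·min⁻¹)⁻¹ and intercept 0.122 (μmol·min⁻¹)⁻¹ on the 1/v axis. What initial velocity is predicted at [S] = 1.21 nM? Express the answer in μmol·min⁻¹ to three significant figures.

3.62 μmol·min⁻¹

The y-intercept is 1/Vmax, so Vmax = 1/0.122 = 8.20 μmol·min⁻¹.
The slope is Km/Vmax, so Km = 0.187 × 8.20 = 1.53 nM.
Then v = 8.20 × 1.21/(1.53 + 1.21) = 3.62 μmol·min⁻¹.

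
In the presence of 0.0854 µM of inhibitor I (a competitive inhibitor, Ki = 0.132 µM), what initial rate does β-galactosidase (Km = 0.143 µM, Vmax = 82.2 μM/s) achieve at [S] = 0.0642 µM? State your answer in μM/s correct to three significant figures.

17.6 μM/s

α = 1 + [I]/Ki = 1 + 0.0854/0.132 = 1.647.
For a competitive inhibitor, Vmax is unchanged and the apparent Km becomes α·Km: Km,app = 0.236 µM, Vmax,app = 82.2 μM/s.
v = Vmax,app·[S]/(Km,app + [S]) = 82.2 × 0.0642/(0.236 + 0.0642) = 17.6 μM/s.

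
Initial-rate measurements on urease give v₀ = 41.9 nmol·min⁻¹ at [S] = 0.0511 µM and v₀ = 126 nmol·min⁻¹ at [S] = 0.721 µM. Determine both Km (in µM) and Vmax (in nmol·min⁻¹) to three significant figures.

From v = Vmax[S]/(Km+[S]), each point gives Vmax = v(Km+[S])/[S].
Equating: 41.9(Km+0.0511)/0.0511 = 126(Km+0.721)/0.721.
820.0·Km + 41.9 = 174.8·Km + 126, so (820.0 − 174.8)·Km = 126 − 41.9.
Km = 84.10/645.2 = 0.130 µM; then Vmax = 41.9(0.130+0.0511)/0.0511 = 149 nmol·min⁻¹.

Km = 0.130 µM; Vmax = 149 nmol·min⁻¹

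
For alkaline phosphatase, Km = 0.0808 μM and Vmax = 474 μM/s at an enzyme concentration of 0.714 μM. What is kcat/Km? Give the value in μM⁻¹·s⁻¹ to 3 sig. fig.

8220 μM⁻¹·s⁻¹

kcat = Vmax/[E]total = 474/0.714 = 664 s⁻¹.
kcat/Km = 664/0.0808 = 8220 μM⁻¹·s⁻¹.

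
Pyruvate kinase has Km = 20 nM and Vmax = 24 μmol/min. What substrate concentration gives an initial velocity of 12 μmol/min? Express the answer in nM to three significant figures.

Rearranging v = Vmax[S]/(Km+[S]) gives [S] = Km·v/(Vmax − v).
[S] = 20 × 12 / (24 − 12) = 240.0/12.00 = 20.0 nM.

20.0 nM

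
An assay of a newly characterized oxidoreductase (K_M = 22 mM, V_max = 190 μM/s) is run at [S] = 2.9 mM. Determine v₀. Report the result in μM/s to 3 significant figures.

[S]/(Km+[S]) = 2.9/24.90 = 0.1165, the fractional saturation.
v = 0.1165 × Vmax = 0.1165 × 190 = 22.1 μM/s.

22.1 μM/s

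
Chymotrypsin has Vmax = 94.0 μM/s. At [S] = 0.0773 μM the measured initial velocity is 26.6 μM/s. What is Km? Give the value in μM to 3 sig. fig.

From v = Vmax[S]/(Km+[S]), Km = [S](Vmax − v)/v.
Km = 0.0773 × (94.0 − 26.6) / 26.6 = 5.210/26.6 = 0.196 μM.

0.196 μM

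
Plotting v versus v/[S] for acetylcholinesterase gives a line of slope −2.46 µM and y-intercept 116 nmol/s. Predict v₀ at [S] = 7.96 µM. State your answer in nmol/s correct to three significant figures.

In the Eadie–Hofstee form v = Vmax − Km·(v/[S]), the slope is −Km and the intercept is Vmax, so Km = 2.46 µM and Vmax = 116 nmol/s.
v = 116 × 7.96/(2.46 + 7.96) = 88.6 nmol/s.

88.6 nmol/s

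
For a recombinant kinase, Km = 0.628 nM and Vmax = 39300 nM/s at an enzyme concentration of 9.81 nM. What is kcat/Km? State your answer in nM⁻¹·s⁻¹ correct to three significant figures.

6380 nM⁻¹·s⁻¹

kcat = Vmax/[E]total = 39300/9.81 = 4010 s⁻¹.
kcat/Km = 4010/0.628 = 6380 nM⁻¹·s⁻¹.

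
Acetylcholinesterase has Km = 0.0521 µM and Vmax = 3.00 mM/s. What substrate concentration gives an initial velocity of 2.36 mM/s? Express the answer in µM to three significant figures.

The required fractional saturation is v/Vmax = 2.36/3.00 = 0.7867.
Then [S]/(Km+[S]) = 0.7867 ⇒ [S] = 0.0521 × 0.7867/(1 − 0.7867) = 0.192 µM.

0.192 µM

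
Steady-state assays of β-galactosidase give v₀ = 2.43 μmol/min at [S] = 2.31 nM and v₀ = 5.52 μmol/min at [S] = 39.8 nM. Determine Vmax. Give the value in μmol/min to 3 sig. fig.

5.99 μmol/min

In reciprocal form, 1/v = (Km/Vmax)·(1/[S]) + 1/Vmax. The two points give (1/[S], 1/v) = (0.4329, 0.4115) and (0.02513, 0.1812).
Slope = (0.4115 − 0.1812)/(0.4329 − 0.02513) = 0.5649; intercept = 0.4115 − 0.5649×0.4329 = 0.1670.
Vmax = 1/intercept = 5.99 μmol/min; Km = slope × Vmax = 0.5649 × 5.99 = 3.38 nM.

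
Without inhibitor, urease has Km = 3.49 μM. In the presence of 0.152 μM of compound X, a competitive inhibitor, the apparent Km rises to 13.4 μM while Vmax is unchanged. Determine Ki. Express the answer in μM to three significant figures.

Competitive: Km,app = α·Km with α = 1 + [I]/Ki.
α = Km,app/Km = 13.4/3.49 = 3.840.
Ki = [I]/(α − 1) = 0.152/2.840 = 0.0535 μM.

0.0535 μM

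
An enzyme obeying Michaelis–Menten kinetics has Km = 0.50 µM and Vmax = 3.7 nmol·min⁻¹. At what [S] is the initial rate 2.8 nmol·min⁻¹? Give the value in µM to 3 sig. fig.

Rearranging v = Vmax[S]/(Km+[S]) gives [S] = Km·v/(Vmax − v).
[S] = 0.50 × 2.8 / (3.7 − 2.8) = 1.400/0.9000 = 1.56 µM.

1.56 µM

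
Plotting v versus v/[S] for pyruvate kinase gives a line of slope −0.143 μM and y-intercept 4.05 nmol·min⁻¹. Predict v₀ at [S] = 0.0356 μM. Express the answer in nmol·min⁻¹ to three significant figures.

In the Eadie–Hofstee form v = Vmax − Km·(v/[S]), the slope is −Km and the intercept is Vmax, so Km = 0.143 μM and Vmax = 4.05 nmol·min⁻¹.
v = 4.05 × 0.0356/(0.143 + 0.0356) = 0.807 nmol·min⁻¹.

0.807 nmol·min⁻¹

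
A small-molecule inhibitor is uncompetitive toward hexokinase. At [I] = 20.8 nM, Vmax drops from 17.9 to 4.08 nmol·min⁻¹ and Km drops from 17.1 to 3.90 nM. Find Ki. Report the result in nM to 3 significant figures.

6.14 nM

Uncompetitive: Vmax,app = Vmax/α (and Km,app = Km/α) with α = 1 + [I]/Ki.
α = Vmax/Vmax,app = 17.9/4.08 = 4.387.
Since α = 1 + [I]/Ki, [I]/Ki = 4.387 − 1 = 3.387 and Ki = 20.8/3.387 = 6.14 nM.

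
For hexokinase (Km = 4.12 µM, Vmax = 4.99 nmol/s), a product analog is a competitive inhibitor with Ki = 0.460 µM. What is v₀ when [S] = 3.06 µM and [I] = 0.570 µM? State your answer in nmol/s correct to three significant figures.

1.24 nmol/s

α = 1 + [I]/Ki = 1 + 0.570/0.460 = 2.239.
For a competitive inhibitor, Vmax is unchanged and the apparent Km becomes α·Km: Km,app = 9.23 µM, Vmax,app = 4.99 nmol/s.
v = Vmax,app·[S]/(Km,app + [S]) = 4.99 × 3.06/(9.23 + 3.06) = 1.24 nmol/s.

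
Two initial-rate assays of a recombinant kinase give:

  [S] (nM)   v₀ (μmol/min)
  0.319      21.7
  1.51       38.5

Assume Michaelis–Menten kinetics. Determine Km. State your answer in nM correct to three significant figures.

0.395 nM

From v = Vmax[S]/(Km+[S]), each point gives Vmax = v(Km+[S])/[S].
Equating: 21.7(Km+0.319)/0.319 = 38.5(Km+1.51)/1.51.
68.03·Km + 21.7 = 25.50·Km + 38.5, so (68.03 − 25.50)·Km = 38.5 − 21.7.
Km = 16.80/42.53 = 0.395 nM; then Vmax = 21.7(0.395+0.319)/0.319 = 48.6 μmol/min.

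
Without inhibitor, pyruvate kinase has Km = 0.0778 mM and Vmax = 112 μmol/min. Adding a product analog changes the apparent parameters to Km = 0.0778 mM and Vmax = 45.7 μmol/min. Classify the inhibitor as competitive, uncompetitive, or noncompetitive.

noncompetitive

Vmax decreases (112 → 45.7 μmol/min) while Km is unchanged — pure noncompetitive inhibition.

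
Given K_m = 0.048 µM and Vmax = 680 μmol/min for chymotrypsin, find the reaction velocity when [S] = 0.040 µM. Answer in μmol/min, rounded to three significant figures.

[S]/(Km+[S]) = 0.040/0.08800 = 0.4545, the fractional saturation.
v = 0.4545 × Vmax = 0.4545 × 680 = 309 μmol/min.

309 μmol/min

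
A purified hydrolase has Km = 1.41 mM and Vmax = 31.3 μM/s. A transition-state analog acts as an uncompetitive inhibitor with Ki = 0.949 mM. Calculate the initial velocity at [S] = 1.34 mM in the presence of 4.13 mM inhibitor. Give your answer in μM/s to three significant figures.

With α = 1 + [I]/Ki = 1 + 4.13/0.949 = 5.352, the uncompetitive rate law is v = (Vmax/α)·[S] / (Km/α + [S]).
v = (31.3/5.352)×1.34 / (1.41/5.352 + 1.34) = 7.837/1.603 = 4.89 μM/s.

4.89 μM/s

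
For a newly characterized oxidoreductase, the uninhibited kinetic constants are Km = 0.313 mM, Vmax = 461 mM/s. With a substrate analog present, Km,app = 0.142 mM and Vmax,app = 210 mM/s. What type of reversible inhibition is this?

Both Km and Vmax decrease by the same factor (~2.20-fold) — characteristic of uncompetitive inhibition.

uncompetitive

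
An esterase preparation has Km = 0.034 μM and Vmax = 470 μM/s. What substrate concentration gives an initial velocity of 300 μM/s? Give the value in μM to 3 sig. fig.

0.0600 μM

The required fractional saturation is v/Vmax = 300/470 = 0.6383.
Then [S]/(Km+[S]) = 0.6383 ⇒ [S] = 0.034 × 0.6383/(1 − 0.6383) = 0.0600 μM.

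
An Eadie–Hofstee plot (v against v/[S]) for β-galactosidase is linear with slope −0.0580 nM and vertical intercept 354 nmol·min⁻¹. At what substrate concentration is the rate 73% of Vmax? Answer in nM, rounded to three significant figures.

The Eadie–Hofstee slope gives Km = 0.0580 nM (slope = −Km).
v/Vmax = [S]/(Km+[S]) = 0.73 ⇒ [S] = Km·0.73/(1−0.73) = 0.0580 × 2.704 = 0.157 nM.

0.157 nM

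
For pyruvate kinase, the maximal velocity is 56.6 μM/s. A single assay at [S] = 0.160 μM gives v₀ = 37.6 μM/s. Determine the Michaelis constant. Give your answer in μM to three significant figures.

v/Vmax = 37.6/56.6 = 0.6643 = [S]/(Km+[S]).
So Km + [S] = [S]/0.6643 = 0.2409 μM, giving Km = 0.2409 − 0.160 = 0.0809 μM.

0.0809 μM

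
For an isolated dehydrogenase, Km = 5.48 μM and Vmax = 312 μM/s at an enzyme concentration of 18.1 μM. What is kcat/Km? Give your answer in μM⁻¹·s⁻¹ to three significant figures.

kcat = Vmax/[E]total = 312/18.1 = 17.2 s⁻¹.
kcat/Km = 17.2/5.48 = 3.15 μM⁻¹·s⁻¹.

3.15 μM⁻¹·s⁻¹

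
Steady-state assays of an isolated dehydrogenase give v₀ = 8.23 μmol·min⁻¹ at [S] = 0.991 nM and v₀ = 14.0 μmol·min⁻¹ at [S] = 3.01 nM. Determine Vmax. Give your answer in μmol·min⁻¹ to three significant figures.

21.3 μmol·min⁻¹

From v = Vmax[S]/(Km+[S]), each point gives Vmax = v(Km+[S])/[S].
Equating: 8.23(Km+0.991)/0.991 = 14.0(Km+3.01)/3.01.
8.305·Km + 8.23 = 4.651·Km + 14.0, so (8.305 − 4.651)·Km = 14.0 − 8.23.
Km = 5.770/3.654 = 1.58 nM; then Vmax = 8.23(1.58+0.991)/0.991 = 21.3 μmol·min⁻¹.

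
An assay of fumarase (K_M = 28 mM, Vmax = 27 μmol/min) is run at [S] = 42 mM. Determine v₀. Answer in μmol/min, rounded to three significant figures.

16.2 μmol/min

v = Vmax·[S]/(Km + [S]) = 27 × 42 / (28 + 42)
  = 1134 / 70.00 = 16.2 μmol/min.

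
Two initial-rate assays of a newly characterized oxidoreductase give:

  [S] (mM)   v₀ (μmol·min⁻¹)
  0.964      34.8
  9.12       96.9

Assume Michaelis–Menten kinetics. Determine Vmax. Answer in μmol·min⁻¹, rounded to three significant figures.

123 μmol·min⁻¹

In reciprocal form, 1/v = (Km/Vmax)·(1/[S]) + 1/Vmax. The two points give (1/[S], 1/v) = (1.037, 0.02874) and (0.1096, 0.01032).
Slope = (0.02874 − 0.01032)/(1.037 − 0.1096) = 0.01985; intercept = 0.02874 − 0.01985×1.037 = 0.008143.
Vmax = 1/intercept = 123 μmol·min⁻¹; Km = slope × Vmax = 0.01985 × 123 = 2.44 mM.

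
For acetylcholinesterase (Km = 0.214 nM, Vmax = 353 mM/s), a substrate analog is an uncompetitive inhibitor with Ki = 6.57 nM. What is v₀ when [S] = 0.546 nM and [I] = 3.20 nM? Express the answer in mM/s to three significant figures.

188 mM/s

α = 1 + [I]/Ki = 1 + 3.20/6.57 = 1.487.
For an uncompetitive inhibitor, both parameters are divided by α, giving Vmax/α and Km/α: Km,app = 0.144 nM, Vmax,app = 237 mM/s.
v = Vmax,app·[S]/(Km,app + [S]) = 237 × 0.546/(0.144 + 0.546) = 188 mM/s.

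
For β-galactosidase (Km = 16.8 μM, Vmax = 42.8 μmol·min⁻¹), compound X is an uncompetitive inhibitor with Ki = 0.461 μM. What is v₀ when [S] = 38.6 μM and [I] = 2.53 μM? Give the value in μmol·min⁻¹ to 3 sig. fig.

α = 1 + [I]/Ki = 1 + 2.53/0.461 = 6.488.
For an uncompetitive inhibitor, both parameters are divided by α, giving Vmax/α and Km/α: Km,app = 2.59 μM, Vmax,app = 6.60 μmol·min⁻¹.
v = Vmax,app·[S]/(Km,app + [S]) = 6.60 × 38.6/(2.59 + 38.6) = 6.18 μmol·min⁻¹.

6.18 μmol·min⁻¹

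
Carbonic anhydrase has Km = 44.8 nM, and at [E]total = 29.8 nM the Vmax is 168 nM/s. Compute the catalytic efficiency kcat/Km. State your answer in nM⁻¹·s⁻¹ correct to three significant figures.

0.126 nM⁻¹·s⁻¹

kcat = Vmax/[E]total = 168/29.8 = 5.64 s⁻¹.
kcat/Km = 5.64/44.8 = 0.126 nM⁻¹·s⁻¹.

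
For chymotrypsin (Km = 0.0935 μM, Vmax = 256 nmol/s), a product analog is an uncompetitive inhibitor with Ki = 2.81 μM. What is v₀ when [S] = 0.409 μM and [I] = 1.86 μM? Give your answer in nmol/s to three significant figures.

135 nmol/s

α = 1 + [I]/Ki = 1 + 1.86/2.81 = 1.662.
For an uncompetitive inhibitor, both parameters are divided by α, giving Vmax/α and Km/α: Km,app = 0.0563 μM, Vmax,app = 154 nmol/s.
v = Vmax,app·[S]/(Km,app + [S]) = 154 × 0.409/(0.0563 + 0.409) = 135 nmol/s.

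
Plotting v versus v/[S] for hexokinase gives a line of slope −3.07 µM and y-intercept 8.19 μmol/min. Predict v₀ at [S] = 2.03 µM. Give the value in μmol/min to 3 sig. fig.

3.26 μmol/min

In the Eadie–Hofstee form v = Vmax − Km·(v/[S]), the slope is −Km and the intercept is Vmax, so Km = 3.07 µM and Vmax = 8.19 μmol/min.
v = 8.19 × 2.03/(3.07 + 2.03) = 3.26 μmol/min.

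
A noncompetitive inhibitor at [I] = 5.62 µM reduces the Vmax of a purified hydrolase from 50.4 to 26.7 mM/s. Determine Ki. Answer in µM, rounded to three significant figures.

6.33 µM

Noncompetitive: Vmax,app = Vmax/α with α = 1 + [I]/Ki.
α = Vmax/Vmax,app = 50.4/26.7 = 1.888.
Ki = [I]/(α − 1) = 5.62/0.8876 = 6.33 µM.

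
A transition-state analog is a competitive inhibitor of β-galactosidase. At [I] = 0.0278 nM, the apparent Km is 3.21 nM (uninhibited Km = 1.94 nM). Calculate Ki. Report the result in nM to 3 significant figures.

Competitive: Km,app = α·Km with α = 1 + [I]/Ki.
α = Km,app/Km = 3.21/1.94 = 1.655.
Since α = 1 + [I]/Ki, [I]/Ki = 1.655 − 1 = 0.6546 and Ki = 0.0278/0.6546 = 0.0425 nM.

0.0425 nM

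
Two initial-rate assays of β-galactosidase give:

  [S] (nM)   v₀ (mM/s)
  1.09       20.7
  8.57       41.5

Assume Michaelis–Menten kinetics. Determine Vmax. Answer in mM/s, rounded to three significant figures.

From v = Vmax[S]/(Km+[S]), each point gives Vmax = v(Km+[S])/[S].
Equating: 20.7(Km+1.09)/1.09 = 41.5(Km+8.57)/8.57.
18.99·Km + 20.7 = 4.842·Km + 41.5, so (18.99 − 4.842)·Km = 41.5 − 20.7.
Km = 20.80/14.15 = 1.47 nM; then Vmax = 20.7(1.47+1.09)/1.09 = 48.6 mM/s.

48.6 mM/s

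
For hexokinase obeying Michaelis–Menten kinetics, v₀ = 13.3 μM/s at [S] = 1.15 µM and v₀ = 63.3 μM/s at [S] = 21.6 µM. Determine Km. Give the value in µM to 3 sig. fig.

In reciprocal form, 1/v = (Km/Vmax)·(1/[S]) + 1/Vmax. The two points give (1/[S], 1/v) = (0.8696, 0.07519) and (0.04630, 0.01580).
Slope = (0.07519 − 0.01580)/(0.8696 − 0.04630) = 0.07214; intercept = 0.07519 − 0.07214×0.8696 = 0.01246.
Vmax = 1/intercept = 80.3 μM/s; Km = slope × Vmax = 0.07214 × 80.3 = 5.79 µM.

5.79 µM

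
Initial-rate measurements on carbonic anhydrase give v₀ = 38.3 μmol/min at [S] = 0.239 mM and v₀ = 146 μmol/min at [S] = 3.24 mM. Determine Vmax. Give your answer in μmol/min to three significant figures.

From v = Vmax[S]/(Km+[S]), each point gives Vmax = v(Km+[S])/[S].
Equating: 38.3(Km+0.239)/0.239 = 146(Km+3.24)/3.24.
160.3·Km + 38.3 = 45.06·Km + 146, so (160.3 − 45.06)·Km = 146 − 38.3.
Km = 107.7/115.2 = 0.935 mM; then Vmax = 38.3(0.935+0.239)/0.239 = 188 μmol/min.

188 μmol/min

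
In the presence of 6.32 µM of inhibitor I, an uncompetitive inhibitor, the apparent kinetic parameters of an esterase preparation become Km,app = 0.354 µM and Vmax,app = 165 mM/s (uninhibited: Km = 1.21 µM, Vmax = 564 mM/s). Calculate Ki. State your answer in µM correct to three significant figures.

Uncompetitive: Vmax,app = Vmax/α (and Km,app = Km/α) with α = 1 + [I]/Ki.
α = Vmax/Vmax,app = 564/165 = 3.418.
Since α = 1 + [I]/Ki, [I]/Ki = 3.418 − 1 = 2.418 and Ki = 6.32/2.418 = 2.61 µM.

2.61 µM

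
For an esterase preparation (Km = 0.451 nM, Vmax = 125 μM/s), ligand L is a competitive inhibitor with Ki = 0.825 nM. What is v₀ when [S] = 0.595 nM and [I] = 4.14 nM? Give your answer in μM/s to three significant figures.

22.5 μM/s

α = 1 + [I]/Ki = 1 + 4.14/0.825 = 6.018.
For a competitive inhibitor, Vmax is unchanged and the apparent Km becomes α·Km: Km,app = 2.71 nM, Vmax,app = 125 μM/s.
v = Vmax,app·[S]/(Km,app + [S]) = 125 × 0.595/(2.71 + 0.595) = 22.5 μM/s.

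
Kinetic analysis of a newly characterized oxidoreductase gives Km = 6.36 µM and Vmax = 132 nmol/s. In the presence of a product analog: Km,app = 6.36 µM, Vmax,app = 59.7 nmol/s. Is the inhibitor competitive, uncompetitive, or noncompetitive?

noncompetitive

Vmax decreases (132 → 59.7 nmol/s) while Km is unchanged — pure noncompetitive inhibition.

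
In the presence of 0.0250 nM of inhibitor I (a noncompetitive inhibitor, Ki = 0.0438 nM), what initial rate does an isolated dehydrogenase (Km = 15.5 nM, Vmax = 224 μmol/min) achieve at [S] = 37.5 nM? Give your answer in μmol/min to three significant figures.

With α = 1 + [I]/Ki = 1 + 0.0250/0.0438 = 1.571, the noncompetitive rate law is v = (Vmax/α)·[S] / (Km + [S]).
v = (224/1.571)×37.5 / (15.5 + 37.5) = 5348/53.00 = 101 μmol/min.

101 μmol/min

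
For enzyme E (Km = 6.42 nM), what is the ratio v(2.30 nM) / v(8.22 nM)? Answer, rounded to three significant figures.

0.470

Since Vmax cancels, v₂/v₁ = [S]₂(Km+[S]₁) / [S]₁(Km+[S]₂).
= 2.30×(6.42+8.22) / (8.22×(6.42+2.30)) = 33.67/71.68 = 0.470.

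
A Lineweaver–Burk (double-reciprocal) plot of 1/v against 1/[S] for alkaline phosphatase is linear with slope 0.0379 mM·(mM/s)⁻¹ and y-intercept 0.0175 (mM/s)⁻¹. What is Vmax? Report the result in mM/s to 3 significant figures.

57.1 mM/s

The y-intercept of a Lineweaver–Burk plot equals 1/Vmax, so Vmax = 1/0.0175 = 57.1 mM/s.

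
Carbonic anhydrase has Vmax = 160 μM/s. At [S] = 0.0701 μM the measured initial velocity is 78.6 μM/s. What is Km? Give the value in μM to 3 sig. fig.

0.0726 μM

From v = Vmax[S]/(Km+[S]), Km = [S](Vmax − v)/v.
Km = 0.0701 × (160 − 78.6) / 78.6 = 5.706/78.6 = 0.0726 μM.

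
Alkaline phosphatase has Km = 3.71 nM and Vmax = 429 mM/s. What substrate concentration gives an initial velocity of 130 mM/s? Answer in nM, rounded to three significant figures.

Rearranging v = Vmax[S]/(Km+[S]) gives [S] = Km·v/(Vmax − v).
[S] = 3.71 × 130 / (429 − 130) = 482.3/299.0 = 1.61 nM.

1.61 nM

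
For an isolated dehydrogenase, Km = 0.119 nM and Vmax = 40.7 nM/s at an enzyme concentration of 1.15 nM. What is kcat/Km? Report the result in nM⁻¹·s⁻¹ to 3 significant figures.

kcat = Vmax/[E]total = 40.7/1.15 = 35.4 s⁻¹.
kcat/Km = 35.4/0.119 = 297 nM⁻¹·s⁻¹.

297 nM⁻¹·s⁻¹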